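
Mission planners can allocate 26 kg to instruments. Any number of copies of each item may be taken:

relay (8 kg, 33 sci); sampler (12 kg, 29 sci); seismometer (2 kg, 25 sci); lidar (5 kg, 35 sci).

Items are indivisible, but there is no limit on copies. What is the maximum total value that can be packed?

Best value-per-unit is seismometer at 25/2, and filling with it alone uses mass 13×2=26. No mix of the others beats 13×25 = 325.

325 sci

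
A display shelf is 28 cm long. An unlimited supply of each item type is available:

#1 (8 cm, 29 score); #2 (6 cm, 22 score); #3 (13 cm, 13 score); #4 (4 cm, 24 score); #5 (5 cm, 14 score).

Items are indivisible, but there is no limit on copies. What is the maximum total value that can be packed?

Best value-per-unit is #4 at 24/4, and filling with it alone uses length 7×4=28. No mix of the others beats 7×24 = 168.

168 score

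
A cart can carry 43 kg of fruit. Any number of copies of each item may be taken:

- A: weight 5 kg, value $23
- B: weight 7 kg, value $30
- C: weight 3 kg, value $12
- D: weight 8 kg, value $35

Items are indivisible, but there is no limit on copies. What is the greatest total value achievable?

Best value-per-unit is A at 23/5; filling with it alone gives 8×23 = 184.
Optimal mix: 8×A + 1×C → weight 43, value 196.

$196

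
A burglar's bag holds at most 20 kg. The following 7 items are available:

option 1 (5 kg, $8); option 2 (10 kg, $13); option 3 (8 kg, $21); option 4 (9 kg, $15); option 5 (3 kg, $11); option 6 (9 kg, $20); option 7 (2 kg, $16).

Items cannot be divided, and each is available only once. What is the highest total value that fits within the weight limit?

$57

Check high-value combinations within 20 kg:
- option 3+option 6+option 7: weight 8+9+2=19, value 21+20+16=57
- option 1+option 3+option 5+option 7: weight 5+8+3+2=18, value 8+21+11+16=56
- option 1+option 5+option 6+option 7: weight 5+3+9+2=19, value 8+11+20+16=55
Best: $57.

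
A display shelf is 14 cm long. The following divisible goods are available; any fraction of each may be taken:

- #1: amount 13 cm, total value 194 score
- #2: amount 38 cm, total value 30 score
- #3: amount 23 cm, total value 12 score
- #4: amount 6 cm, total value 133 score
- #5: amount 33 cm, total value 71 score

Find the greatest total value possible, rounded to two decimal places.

252.38

Take in order of value per unit:
- #4 (133/6 per unit): all 6 → value 133, running total 133.00
- #1 (194/13 per unit): 8 of 13 → value 8×194/13 = 119.3846, running total 252.38
Total 252.38.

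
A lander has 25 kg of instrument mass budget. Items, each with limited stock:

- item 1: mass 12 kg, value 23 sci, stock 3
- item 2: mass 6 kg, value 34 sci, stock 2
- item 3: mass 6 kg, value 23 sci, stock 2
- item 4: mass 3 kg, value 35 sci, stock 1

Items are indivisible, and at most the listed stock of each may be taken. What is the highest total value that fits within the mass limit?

126 sci

Best selections within mass 25 and stock limits:
- 2×item 2 + 1×item 3 + 1×item 4: mass 21, value 126
- 1×item 2 + 2×item 3 + 1×item 4: mass 21, value 115
- 2×item 2 + 2×item 3: mass 24, value 114
- 2×item 2 + 1×item 4: mass 15, value 103
Best: 126 sci.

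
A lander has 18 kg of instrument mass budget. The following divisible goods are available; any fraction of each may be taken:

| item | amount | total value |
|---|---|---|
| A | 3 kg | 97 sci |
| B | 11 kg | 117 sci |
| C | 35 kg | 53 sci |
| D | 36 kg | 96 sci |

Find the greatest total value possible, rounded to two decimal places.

224.67

Take in order of value per unit:
- A (97/3 per unit): all 3 → value 97, running total 97.00
- B (117/11 per unit): all 11 → value 117, running total 214.00
- D (96/36 per unit): 4 of 36 → value 4×96/36 = 10.6667, running total 224.67
Total 224.67.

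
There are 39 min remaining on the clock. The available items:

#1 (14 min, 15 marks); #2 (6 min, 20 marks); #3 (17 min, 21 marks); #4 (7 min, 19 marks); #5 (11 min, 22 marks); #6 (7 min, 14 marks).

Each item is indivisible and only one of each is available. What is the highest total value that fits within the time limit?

76 marks

Check high-value combinations within 39 min:
- #1+#2+#4+#5: time 14+6+7+11=38, value 15+20+19+22=76
- #2+#4+#5+#6: time 6+7+11+7=31, value 20+19+22+14=75
- #2+#3+#4+#6: time 6+17+7+7=37, value 20+21+19+14=74
- #1+#2+#5+#6: time 14+6+11+7=38, value 15+20+22+14=71
- #1+#4+#5+#6: time 14+7+11+7=39, value 15+19+22+14=70
Best: 76 marks.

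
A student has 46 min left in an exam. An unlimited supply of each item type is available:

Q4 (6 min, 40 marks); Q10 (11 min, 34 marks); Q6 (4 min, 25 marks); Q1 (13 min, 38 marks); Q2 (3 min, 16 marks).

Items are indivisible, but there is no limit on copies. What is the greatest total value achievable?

305 marks

Best value-per-unit is Q4 at 40/6; filling with it alone gives 7×40 = 280.
Optimal mix: 7×Q4 + 1×Q6 → time 46, value 305.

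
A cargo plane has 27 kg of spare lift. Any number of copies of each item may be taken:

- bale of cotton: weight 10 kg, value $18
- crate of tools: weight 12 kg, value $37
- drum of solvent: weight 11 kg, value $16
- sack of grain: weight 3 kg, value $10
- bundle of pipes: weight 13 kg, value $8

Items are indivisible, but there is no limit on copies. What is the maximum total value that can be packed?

$90

Best value-per-unit is sack of grain at 10/3, and filling with it alone uses weight 9×3=27. No mix of the others beats 9×10 = 90.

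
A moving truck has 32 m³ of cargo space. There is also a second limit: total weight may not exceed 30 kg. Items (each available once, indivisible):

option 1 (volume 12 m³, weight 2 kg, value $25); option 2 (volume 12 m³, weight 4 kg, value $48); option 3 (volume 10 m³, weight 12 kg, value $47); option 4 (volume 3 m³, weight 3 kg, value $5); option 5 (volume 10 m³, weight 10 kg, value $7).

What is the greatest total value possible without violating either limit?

Feasible sets respecting both limits:
- option 2+option 3+option 5: volume 32, weight 26, value 102
- option 2+option 3+option 4: volume 25, weight 19, value 100
- option 2+option 3: volume 22, weight 16, value 95
Best: $102.

$102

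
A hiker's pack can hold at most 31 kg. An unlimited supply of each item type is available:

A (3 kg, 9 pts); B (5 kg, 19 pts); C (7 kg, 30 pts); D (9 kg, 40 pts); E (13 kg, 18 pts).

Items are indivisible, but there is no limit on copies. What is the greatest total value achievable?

Best value-per-unit is D at 40/9; filling with it alone gives 3×40 = 120.
Optimal mix: 3×C + 1×D → weight 30, value 130.

130 pts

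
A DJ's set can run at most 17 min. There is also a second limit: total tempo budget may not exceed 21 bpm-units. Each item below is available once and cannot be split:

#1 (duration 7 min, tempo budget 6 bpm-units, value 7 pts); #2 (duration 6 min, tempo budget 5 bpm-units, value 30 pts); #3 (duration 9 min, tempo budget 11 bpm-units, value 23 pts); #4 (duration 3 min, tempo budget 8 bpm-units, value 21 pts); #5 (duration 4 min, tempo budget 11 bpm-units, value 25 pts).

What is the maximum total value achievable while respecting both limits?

58 pts

Feasible sets respecting both limits:
- #1+#2+#4: duration 16, tempo budget 19, value 58
- #2+#5: duration 10, tempo budget 16, value 55
- #2+#3: duration 15, tempo budget 16, value 53
Best: 58 pts.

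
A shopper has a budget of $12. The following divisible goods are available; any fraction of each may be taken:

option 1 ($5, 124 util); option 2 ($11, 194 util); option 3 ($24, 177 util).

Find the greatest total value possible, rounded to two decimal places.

247.45

Take in order of value per unit:
- option 1 (124/5 per unit): all 5 → value 124, running total 124.00
- option 2 (194/11 per unit): 7 of 11 → value 7×194/11 = 123.4545, running total 247.45
Total 247.45.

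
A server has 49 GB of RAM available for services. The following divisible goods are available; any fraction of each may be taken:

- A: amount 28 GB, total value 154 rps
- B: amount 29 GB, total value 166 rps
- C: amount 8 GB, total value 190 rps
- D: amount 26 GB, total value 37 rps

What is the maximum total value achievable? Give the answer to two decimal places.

Take in order of value per unit:
- C (190/8 per unit): all 8 → value 190, running total 190.00
- B (166/29 per unit): all 29 → value 166, running total 356.00
- A (154/28 per unit): 12 of 28 → value 12×154/28 = 66.0000, running total 422.00
Total 422.00.

422.00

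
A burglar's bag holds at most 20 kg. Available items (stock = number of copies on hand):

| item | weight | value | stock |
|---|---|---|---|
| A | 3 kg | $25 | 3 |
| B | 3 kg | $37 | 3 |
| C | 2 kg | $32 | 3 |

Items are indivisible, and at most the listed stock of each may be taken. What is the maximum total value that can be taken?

$232

Top feasible selections:
- 1×A + 3×B + 3×C: weight 18, value 232
- 2×A + 3×B + 2×C: weight 19, value 225
- 2×A + 2×B + 3×C: weight 18, value 220
Best: $232.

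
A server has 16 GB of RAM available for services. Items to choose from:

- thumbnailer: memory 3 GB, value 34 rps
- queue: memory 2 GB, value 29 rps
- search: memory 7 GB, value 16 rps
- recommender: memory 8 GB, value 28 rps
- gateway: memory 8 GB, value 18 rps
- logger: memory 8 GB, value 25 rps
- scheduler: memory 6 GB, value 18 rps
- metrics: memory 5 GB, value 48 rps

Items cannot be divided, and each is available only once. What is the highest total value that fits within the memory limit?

129 rps

Check high-value combinations within 16 GB:
- thumbnailer+queue+scheduler+metrics: memory 3+2+6+5=16, value 34+29+18+48=129
- thumbnailer+queue+metrics: memory 3+2+5=10, value 34+29+48=111
- thumbnailer+recommender+metrics: memory 3+8+5=16, value 34+28+48=110
- thumbnailer+logger+metrics: memory 3+8+5=16, value 34+25+48=107
Best: 129 rps.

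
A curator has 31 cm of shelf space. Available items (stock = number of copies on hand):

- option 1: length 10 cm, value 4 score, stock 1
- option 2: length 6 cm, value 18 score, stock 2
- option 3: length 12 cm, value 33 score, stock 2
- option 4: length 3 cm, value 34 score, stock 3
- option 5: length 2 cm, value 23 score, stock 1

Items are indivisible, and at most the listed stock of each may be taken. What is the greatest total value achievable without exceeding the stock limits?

Best selections within length 31 and stock limits:
- 1×option 2 + 1×option 3 + 3×option 4 + 1×option 5: length 29, value 176
- 2×option 2 + 3×option 4 + 1×option 5: length 23, value 161
- 1×option 3 + 3×option 4 + 1×option 5: length 23, value 158
- 1×option 2 + 1×option 3 + 3×option 4: length 27, value 153
Best: 176 score.

176 score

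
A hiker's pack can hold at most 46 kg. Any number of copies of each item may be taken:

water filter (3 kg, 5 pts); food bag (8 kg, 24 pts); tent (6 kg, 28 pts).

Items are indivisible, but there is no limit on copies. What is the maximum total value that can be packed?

Best value-per-unit is tent at 28/6; filling with it alone gives 7×28 = 196.
Optimal mix: 1×water filter + 7×tent → weight 45, value 201.

201 pts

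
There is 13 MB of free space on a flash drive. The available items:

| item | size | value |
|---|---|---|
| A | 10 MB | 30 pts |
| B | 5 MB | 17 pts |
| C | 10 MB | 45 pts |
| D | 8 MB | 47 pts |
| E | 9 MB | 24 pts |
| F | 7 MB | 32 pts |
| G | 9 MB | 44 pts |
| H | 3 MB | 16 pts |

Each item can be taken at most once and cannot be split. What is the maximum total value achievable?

64 pts

This is a 0/1 knapsack; check combinations near the capacity.
- B+D: size 5+8=13, value 17+47=64
- D+H: size 8+3=11, value 47+16=63
- C+H: size 10+3=13, value 45+16=61
- G+H: size 9+3=12, value 44+16=60
Best: 64 pts.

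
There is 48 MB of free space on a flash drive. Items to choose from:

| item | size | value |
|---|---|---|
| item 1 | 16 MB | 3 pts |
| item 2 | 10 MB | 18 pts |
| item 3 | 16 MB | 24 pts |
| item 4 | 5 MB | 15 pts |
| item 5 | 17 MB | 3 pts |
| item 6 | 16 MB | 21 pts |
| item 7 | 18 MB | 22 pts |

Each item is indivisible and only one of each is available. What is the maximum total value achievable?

78 pts

This is a 0/1 knapsack; check combinations near the capacity.
- item 2+item 3+item 4+item 6: size 10+16+5+16=47, value 18+24+15+21=78
- item 2+item 3+item 7: size 10+16+18=44, value 18+24+22=64
- item 2+item 3+item 6: size 10+16+16=42, value 18+24+21=63
- item 3+item 4+item 7: size 16+5+18=39, value 24+15+22=61
Best: 78 pts.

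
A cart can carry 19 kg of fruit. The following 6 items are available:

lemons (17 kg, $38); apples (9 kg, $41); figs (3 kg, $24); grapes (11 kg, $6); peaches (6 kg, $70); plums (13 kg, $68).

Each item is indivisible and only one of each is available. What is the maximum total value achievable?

$138

Check high-value combinations within 19 kg:
- peaches+plums: weight 6+13=19, value 70+68=138
- apples+figs+peaches: weight 9+3+6=18, value 41+24+70=135
- apples+peaches: weight 9+6=15, value 41+70=111
Best: $138.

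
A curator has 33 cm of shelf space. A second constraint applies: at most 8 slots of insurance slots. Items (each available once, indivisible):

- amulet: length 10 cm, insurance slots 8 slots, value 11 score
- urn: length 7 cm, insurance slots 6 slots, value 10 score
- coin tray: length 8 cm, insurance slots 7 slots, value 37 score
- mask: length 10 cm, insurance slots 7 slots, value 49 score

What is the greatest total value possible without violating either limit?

Feasible sets respecting both limits:
- mask: length 10, insurance slots 7, value 49
- coin tray: length 8, insurance slots 7, value 37
- amulet: length 10, insurance slots 8, value 11
Best: 49 score.

49 score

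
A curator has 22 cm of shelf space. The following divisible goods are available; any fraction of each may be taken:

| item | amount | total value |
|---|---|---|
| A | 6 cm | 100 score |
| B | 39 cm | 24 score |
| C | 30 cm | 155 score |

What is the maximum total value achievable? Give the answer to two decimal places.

Take in order of value per unit:
- A (100/6 per unit): all 6 → value 100, running total 100.00
- C (155/30 per unit): 16 of 30 → value 16×155/30 = 82.6667, running total 182.67
Total 182.67.

182.67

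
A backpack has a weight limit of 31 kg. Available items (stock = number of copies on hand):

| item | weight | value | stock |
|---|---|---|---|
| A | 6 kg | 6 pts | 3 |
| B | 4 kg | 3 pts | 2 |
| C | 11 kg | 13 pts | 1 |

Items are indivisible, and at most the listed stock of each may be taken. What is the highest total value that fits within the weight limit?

Top feasible selections:
- 3×A + 1×C: weight 29, value 31
- 2×A + 2×B + 1×C: weight 31, value 31
- 2×A + 1×B + 1×C: weight 27, value 28
- 2×A + 1×C: weight 23, value 25
Best: 31 pts.

31 pts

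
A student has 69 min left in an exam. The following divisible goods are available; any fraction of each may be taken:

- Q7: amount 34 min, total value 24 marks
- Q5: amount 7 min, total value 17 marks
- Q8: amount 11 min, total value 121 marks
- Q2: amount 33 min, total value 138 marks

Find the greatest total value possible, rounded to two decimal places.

288.71

Take in order of value per unit:
- Q8 (121/11 per unit): all 11 → value 121, running total 121.00
- Q2 (138/33 per unit): all 33 → value 138, running total 259.00
- Q5 (17/7 per unit): all 7 → value 17, running total 276.00
- Q7 (24/34 per unit): 18 of 34 → value 18×24/34 = 12.7059, running total 288.71
Total 288.71.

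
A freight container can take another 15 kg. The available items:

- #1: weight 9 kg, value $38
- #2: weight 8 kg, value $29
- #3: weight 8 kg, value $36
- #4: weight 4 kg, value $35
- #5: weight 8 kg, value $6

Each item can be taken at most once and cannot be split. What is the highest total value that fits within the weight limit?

Check high-value combinations within 15 kg:
- #1+#4: weight 9+4=13, value 38+35=73
- #3+#4: weight 8+4=12, value 36+35=71
- #2+#4: weight 8+4=12, value 29+35=64
Best: $73.

$73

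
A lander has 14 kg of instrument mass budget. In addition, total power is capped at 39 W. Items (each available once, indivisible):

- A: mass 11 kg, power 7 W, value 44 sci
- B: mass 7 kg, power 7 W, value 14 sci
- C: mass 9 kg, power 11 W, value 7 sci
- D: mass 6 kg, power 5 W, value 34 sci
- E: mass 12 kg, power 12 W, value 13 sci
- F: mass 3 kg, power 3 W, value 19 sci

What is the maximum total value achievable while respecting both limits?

Feasible sets respecting both limits:
- A+F: mass 14, power 10, value 63
- D+F: mass 9, power 8, value 53
- B+D: mass 13, power 12, value 48
Best: 63 sci.

63 sci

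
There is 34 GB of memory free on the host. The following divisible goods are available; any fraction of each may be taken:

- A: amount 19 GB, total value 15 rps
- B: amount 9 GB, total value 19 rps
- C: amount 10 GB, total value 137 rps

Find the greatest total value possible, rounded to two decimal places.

Take in order of value per unit:
- C (137/10 per unit): all 10 → value 137, running total 137.00
- B (19/9 per unit): all 9 → value 19, running total 156.00
- A (15/19 per unit): 15 of 19 → value 15×15/19 = 11.8421, running total 167.84
Total 167.84.

167.84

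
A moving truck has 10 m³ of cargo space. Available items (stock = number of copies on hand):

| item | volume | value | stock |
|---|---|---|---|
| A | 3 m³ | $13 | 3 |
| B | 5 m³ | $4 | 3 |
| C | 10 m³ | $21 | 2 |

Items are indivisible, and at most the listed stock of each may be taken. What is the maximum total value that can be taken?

$39

Best selections within volume 10 and stock limits:
- 3×A: volume 9, value 39
- 2×A: volume 6, value 26
Best: $39.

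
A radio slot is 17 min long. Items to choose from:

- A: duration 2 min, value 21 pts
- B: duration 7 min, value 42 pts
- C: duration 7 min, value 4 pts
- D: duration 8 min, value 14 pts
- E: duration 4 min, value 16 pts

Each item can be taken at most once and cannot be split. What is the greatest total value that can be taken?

Check high-value combinations within 17 min:
- A+B+E: duration 2+7+4=13, value 21+42+16=79
- A+B+D: duration 2+7+8=17, value 21+42+14=77
- A+B+C: duration 2+7+7=16, value 21+42+4=67
Best: 79 pts.

79 pts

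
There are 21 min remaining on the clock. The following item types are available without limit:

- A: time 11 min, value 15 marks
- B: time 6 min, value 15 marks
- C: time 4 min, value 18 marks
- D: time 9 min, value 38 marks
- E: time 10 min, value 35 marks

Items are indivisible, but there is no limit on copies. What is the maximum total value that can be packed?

Best value-per-unit is C at 18/4; filling with it alone gives 5×18 = 90.
Optimal mix: 3×C + 1×D → time 21, value 92.

92 marks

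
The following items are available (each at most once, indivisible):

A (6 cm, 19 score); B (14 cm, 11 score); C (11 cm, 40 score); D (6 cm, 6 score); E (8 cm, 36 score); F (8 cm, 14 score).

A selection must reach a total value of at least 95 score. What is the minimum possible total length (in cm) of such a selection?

Subsets with value ≥ 95, sorted by total length:
- A+C+E: length 25, value 95
- A+C+D+E: length 31, value 101
Minimum length: 25 cm.

25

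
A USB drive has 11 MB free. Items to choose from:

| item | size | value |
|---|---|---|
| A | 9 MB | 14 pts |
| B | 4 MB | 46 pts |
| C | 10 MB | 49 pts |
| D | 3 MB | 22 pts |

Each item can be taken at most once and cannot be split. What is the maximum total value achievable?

Check high-value combinations within 11 MB:
- B+D: size 4+3=7, value 46+22=68
- C: size 10, value 49
- B: size 4, value 46
Best: 68 pts.

68 pts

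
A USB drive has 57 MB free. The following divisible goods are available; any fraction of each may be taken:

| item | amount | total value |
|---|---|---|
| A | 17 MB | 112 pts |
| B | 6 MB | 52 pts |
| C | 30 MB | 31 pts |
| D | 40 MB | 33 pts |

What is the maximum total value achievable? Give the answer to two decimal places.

198.30

Take in order of value per unit:
- B (52/6 per unit): all 6 → value 52, running total 52.00
- A (112/17 per unit): all 17 → value 112, running total 164.00
- C (31/30 per unit): all 30 → value 31, running total 195.00
- D (33/40 per unit): 4 of 40 → value 4×33/40 = 3.3000, running total 198.30
Total 198.30.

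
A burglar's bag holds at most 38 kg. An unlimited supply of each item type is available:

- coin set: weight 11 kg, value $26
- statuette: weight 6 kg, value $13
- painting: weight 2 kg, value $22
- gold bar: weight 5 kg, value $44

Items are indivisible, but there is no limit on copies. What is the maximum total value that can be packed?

Best value-per-unit is painting at 22/2, and filling with it alone uses weight 19×2=38. No mix of the others beats 19×22 = 418.

$418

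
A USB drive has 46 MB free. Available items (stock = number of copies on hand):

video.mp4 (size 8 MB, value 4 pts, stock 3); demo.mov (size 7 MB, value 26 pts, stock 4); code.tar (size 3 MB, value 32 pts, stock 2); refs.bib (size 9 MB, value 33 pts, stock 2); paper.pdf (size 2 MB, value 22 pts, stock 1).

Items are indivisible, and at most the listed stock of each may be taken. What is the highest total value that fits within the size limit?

Best selections within size 46 and stock limits:
- 4×demo.mov + 2×code.tar + 1×refs.bib + 1×paper.pdf: size 45, value 223
- 3×demo.mov + 2×code.tar + 2×refs.bib: size 45, value 208
- 2×demo.mov + 2×code.tar + 2×refs.bib + 1×paper.pdf: size 40, value 204
- 4×demo.mov + 2×code.tar + 1×refs.bib: size 43, value 201
Best: 223 pts.

223 pts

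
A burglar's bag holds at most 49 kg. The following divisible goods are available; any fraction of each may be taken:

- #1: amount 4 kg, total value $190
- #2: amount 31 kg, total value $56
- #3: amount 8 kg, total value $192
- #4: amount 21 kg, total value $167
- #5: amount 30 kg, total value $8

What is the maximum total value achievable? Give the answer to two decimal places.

Take in order of value per unit:
- #1 (190/4 per unit): all 4 → value 190, running total 190.00
- #3 (192/8 per unit): all 8 → value 192, running total 382.00
- #4 (167/21 per unit): all 21 → value 167, running total 549.00
- #2 (56/31 per unit): 16 of 31 → value 16×56/31 = 28.9032, running total 577.90
Total 577.90.

577.90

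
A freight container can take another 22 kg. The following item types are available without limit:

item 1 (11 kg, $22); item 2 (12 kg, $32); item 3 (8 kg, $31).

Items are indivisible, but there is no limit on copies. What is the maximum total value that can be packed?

Best value-per-unit is item 3 at 31/8; filling with it alone gives 2×31 = 62.
Optimal mix: 1×item 2 + 1×item 3 → weight 20, value 63.

$63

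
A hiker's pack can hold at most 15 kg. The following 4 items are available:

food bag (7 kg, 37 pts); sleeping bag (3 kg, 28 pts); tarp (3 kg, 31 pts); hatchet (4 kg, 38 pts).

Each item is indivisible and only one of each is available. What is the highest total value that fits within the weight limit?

Check high-value combinations within 15 kg:
- food bag+tarp+hatchet: weight 7+3+4=14, value 37+31+38=106
- food bag+sleeping bag+hatchet: weight 7+3+4=14, value 37+28+38=103
- sleeping bag+tarp+hatchet: weight 3+3+4=10, value 28+31+38=97
Best: 106 pts.

106 pts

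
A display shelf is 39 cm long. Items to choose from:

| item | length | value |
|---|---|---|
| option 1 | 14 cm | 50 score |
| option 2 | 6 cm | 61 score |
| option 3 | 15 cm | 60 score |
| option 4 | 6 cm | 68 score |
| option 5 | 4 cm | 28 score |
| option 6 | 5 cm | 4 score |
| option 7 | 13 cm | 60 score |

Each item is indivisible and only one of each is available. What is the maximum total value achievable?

Check high-value combinations within 39 cm:
- option 1+option 2+option 4+option 7: length 14+6+6+13=39, value 50+61+68+60=239
- option 2+option 4+option 5+option 6+option 7: length 6+6+4+5+13=34, value 61+68+28+4+60=221
- option 2+option 3+option 4+option 5+option 6: length 6+15+6+4+5=36, value 61+60+68+28+4=221
- option 2+option 4+option 5+option 7: length 6+6+4+13=29, value 61+68+28+60=217
- option 2+option 3+option 4+option 5: length 6+15+6+4=31, value 61+60+68+28=217
Best: 239 score.

239 score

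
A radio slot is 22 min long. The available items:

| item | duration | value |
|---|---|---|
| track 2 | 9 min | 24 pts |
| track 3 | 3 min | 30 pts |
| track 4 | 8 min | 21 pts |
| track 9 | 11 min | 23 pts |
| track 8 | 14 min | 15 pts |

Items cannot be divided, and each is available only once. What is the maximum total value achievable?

This is a 0/1 knapsack; check combinations near the capacity.
- track 2+track 3+track 4: duration 9+3+8=20, value 24+30+21=75
- track 3+track 4+track 9: duration 3+8+11=22, value 30+21+23=74
- track 2+track 3: duration 9+3=12, value 24+30=54
Best: 75 pts.

75 pts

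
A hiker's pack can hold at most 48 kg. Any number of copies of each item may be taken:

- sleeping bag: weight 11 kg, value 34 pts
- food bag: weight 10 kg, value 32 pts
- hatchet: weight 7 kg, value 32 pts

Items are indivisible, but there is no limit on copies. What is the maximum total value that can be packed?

Best value-per-unit is hatchet at 32/7; filling with it alone gives 6×32 = 192.
Optimal mix: 1×sleeping bag + 5×hatchet → weight 46, value 194.

194 pts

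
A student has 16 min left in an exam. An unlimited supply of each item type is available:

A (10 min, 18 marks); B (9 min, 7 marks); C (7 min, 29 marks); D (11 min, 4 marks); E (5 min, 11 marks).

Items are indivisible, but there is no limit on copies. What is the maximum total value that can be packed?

58 marks

Best value-per-unit is C at 29/7, and filling with it alone uses time 2×7=14. No mix of the others beats 2×29 = 58.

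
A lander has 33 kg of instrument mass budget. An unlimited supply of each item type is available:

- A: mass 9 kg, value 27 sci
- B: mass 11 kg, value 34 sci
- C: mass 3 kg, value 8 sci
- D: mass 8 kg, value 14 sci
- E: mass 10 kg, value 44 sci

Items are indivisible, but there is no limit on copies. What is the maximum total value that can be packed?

140 sci

Best value-per-unit is E at 44/10; filling with it alone gives 3×44 = 132.
Optimal mix: 1×C + 3×E → mass 33, value 140.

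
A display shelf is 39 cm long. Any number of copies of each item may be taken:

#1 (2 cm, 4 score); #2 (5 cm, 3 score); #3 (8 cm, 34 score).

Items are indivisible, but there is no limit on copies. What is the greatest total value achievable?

148 score

Best value-per-unit is #3 at 34/8; filling with it alone gives 4×34 = 136.
Optimal mix: 3×#1 + 4×#3 → length 38, value 148.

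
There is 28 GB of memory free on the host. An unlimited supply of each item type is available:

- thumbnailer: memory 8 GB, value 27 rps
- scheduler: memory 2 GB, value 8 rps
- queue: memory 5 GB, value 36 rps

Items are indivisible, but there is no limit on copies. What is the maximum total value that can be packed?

Best value-per-unit is queue at 36/5; filling with it alone gives 5×36 = 180.
Optimal mix: 1×scheduler + 5×queue → memory 27, value 188.

188 rps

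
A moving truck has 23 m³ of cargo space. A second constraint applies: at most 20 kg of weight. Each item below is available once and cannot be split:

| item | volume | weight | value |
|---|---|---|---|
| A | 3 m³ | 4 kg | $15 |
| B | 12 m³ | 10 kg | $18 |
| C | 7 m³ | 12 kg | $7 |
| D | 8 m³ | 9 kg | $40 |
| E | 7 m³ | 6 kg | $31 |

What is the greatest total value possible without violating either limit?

$86

Feasible sets respecting both limits:
- A+D+E: volume 18, weight 19, value 86
- D+E: volume 15, weight 15, value 71
- A+B+E: volume 22, weight 20, value 64
- B+D: volume 20, weight 19, value 58
Best: $86.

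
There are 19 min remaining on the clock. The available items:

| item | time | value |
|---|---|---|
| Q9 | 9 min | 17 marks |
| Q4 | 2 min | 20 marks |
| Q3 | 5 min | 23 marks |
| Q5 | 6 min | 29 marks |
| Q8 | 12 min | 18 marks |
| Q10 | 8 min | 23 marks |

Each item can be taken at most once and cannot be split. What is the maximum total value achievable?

Check high-value combinations within 19 min:
- Q3+Q5+Q10: time 5+6+8=19, value 23+29+23=75
- Q4+Q3+Q5: time 2+5+6=13, value 20+23+29=72
- Q4+Q5+Q10: time 2+6+8=16, value 20+29+23=72
- Q4+Q3+Q10: time 2+5+8=15, value 20+23+23=66
- Q9+Q4+Q5: time 9+2+6=17, value 17+20+29=66
Best: 75 marks.

75 marks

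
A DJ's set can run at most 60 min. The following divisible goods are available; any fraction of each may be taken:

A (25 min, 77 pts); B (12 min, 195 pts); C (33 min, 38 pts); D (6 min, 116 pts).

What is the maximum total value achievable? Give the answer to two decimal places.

Take in order of value per unit:
- D (116/6 per unit): all 6 → value 116, running total 116.00
- B (195/12 per unit): all 12 → value 195, running total 311.00
- A (77/25 per unit): all 25 → value 77, running total 388.00
- C (38/33 per unit): 17 of 33 → value 17×38/33 = 19.5758, running total 407.58
Total 407.58.

407.58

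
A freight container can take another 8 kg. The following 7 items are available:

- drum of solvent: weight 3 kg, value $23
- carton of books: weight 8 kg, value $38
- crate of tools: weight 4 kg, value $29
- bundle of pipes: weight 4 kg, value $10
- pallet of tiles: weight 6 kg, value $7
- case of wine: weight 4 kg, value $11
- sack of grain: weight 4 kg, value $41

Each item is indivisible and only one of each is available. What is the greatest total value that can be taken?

Check high-value combinations within 8 kg:
- crate of tools+sack of grain: weight 4+4=8, value 29+41=70
- drum of solvent+sack of grain: weight 3+4=7, value 23+41=64
- drum of solvent+crate of tools: weight 3+4=7, value 23+29=52
- case of wine+sack of grain: weight 4+4=8, value 11+41=52
- bundle of pipes+sack of grain: weight 4+4=8, value 10+41=51
Best: $70.

$70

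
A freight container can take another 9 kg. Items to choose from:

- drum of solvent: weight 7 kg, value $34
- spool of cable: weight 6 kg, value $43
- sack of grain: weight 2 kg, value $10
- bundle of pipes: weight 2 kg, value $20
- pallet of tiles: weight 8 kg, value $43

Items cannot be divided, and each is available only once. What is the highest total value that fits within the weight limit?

Check high-value combinations within 9 kg:
- spool of cable+bundle of pipes: weight 6+2=8, value 43+20=63
- drum of solvent+bundle of pipes: weight 7+2=9, value 34+20=54
- spool of cable+sack of grain: weight 6+2=8, value 43+10=53
- drum of solvent+sack of grain: weight 7+2=9, value 34+10=44
Best: $63.

$63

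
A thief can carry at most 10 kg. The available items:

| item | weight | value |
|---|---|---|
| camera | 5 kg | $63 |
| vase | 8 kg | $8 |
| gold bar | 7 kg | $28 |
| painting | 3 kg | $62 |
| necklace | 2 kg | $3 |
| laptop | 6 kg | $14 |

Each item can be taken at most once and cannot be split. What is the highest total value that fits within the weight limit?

Check high-value combinations within 10 kg:
- camera+painting+necklace: weight 5+3+2=10, value 63+62+3=128
- camera+painting: weight 5+3=8, value 63+62=125
- gold bar+painting: weight 7+3=10, value 28+62=90
Best: $128.

$128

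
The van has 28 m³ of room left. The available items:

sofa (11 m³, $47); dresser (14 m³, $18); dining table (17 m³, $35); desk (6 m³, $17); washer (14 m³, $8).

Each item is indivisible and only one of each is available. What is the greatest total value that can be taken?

$82

Check high-value combinations within 28 m³:
- sofa+dining table: volume 11+17=28, value 47+35=82
- sofa+dresser: volume 11+14=25, value 47+18=65
- sofa+desk: volume 11+6=17, value 47+17=64
- sofa+washer: volume 11+14=25, value 47+8=55
- dining table+desk: volume 17+6=23, value 35+17=52
Best: $82.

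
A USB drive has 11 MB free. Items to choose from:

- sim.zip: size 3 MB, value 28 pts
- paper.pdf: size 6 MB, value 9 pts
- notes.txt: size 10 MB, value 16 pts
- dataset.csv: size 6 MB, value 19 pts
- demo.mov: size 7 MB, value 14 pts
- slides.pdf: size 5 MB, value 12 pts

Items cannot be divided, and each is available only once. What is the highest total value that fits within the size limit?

Check high-value combinations within 11 MB:
- sim.zip+dataset.csv: size 3+6=9, value 28+19=47
- sim.zip+demo.mov: size 3+7=10, value 28+14=42
- sim.zip+slides.pdf: size 3+5=8, value 28+12=40
- sim.zip+paper.pdf: size 3+6=9, value 28+9=37
- dataset.csv+slides.pdf: size 6+5=11, value 19+12=31
Best: 47 pts.

47 pts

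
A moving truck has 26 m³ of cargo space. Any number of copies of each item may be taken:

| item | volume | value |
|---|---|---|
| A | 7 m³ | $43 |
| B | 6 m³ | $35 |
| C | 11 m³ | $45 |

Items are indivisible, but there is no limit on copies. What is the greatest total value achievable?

$156

Best value-per-unit is A at 43/7; filling with it alone gives 3×43 = 129.
Optimal mix: 2×A + 2×B → volume 26, value 156.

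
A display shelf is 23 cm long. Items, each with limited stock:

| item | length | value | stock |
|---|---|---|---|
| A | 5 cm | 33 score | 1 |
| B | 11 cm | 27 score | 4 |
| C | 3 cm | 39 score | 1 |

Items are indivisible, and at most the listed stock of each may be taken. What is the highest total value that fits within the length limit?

Best selections within length 23 and stock limits:
- 1×A + 1×B + 1×C: length 19, value 99
- 1×A + 1×C: length 8, value 72
- 1×B + 1×C: length 14, value 66
Best: 99 score.

99 score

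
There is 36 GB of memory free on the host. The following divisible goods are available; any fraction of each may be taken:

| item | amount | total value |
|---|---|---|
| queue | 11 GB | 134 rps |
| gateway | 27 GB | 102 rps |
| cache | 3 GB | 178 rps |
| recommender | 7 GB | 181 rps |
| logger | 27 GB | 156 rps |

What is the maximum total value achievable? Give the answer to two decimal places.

579.67

Take in order of value per unit:
- cache (178/3 per unit): all 3 → value 178, running total 178.00
- recommender (181/7 per unit): all 7 → value 181, running total 359.00
- queue (134/11 per unit): all 11 → value 134, running total 493.00
- logger (156/27 per unit): 15 of 27 → value 15×156/27 = 86.6667, running total 579.67
Total 579.67.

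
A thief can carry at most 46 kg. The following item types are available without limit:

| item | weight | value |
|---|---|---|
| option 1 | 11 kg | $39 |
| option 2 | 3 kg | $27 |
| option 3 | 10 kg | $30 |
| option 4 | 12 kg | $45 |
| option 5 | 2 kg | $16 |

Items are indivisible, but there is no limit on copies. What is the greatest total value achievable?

Best value-per-unit is option 2 at 27/3; filling with it alone gives 15×27 = 405.
Optimal mix: 14×option 2 + 2×option 5 → weight 46, value 410.

$410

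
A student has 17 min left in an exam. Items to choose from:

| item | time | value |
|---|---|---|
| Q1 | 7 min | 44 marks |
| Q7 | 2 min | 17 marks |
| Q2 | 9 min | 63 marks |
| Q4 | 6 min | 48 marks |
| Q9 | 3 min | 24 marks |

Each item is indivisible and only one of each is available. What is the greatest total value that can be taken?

Check high-value combinations within 17 min:
- Q7+Q2+Q4: time 2+9+6=17, value 17+63+48=128
- Q1+Q4+Q9: time 7+6+3=16, value 44+48+24=116
- Q2+Q4: time 9+6=15, value 63+48=111
- Q1+Q7+Q4: time 7+2+6=15, value 44+17+48=109
Best: 128 marks.

128 marks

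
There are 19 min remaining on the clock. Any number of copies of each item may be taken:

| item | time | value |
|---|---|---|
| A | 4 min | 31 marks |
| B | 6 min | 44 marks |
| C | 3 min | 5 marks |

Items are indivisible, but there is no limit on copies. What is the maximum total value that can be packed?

137 marks

Best value-per-unit is A at 31/4; filling with it alone gives 4×31 = 124.
Optimal mix: 3×A + 1×B → time 18, value 137.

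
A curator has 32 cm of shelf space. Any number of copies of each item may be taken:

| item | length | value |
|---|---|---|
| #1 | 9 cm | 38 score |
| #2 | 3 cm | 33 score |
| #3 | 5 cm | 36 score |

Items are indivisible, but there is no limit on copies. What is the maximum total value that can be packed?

333 score

Best value-per-unit is #2 at 33/3; filling with it alone gives 10×33 = 330.
Optimal mix: 9×#2 + 1×#3 → length 32, value 333.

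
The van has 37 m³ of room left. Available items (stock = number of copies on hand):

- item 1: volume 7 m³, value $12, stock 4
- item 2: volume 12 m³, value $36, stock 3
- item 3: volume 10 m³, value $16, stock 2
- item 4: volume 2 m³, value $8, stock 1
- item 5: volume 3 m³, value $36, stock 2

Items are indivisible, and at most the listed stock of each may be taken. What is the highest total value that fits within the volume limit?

$156

Best selections within volume 37 and stock limits:
- 1×item 1 + 2×item 2 + 2×item 5: volume 37, value 156
- 2×item 2 + 1×item 4 + 2×item 5: volume 32, value 152
- 2×item 2 + 2×item 5: volume 30, value 144
Best: $156.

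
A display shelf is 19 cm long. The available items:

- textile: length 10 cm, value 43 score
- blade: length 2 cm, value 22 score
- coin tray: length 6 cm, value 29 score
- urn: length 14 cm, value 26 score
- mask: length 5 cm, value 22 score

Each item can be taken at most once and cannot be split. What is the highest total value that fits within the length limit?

94 score

Check high-value combinations within 19 cm:
- textile+blade+coin tray: length 10+2+6=18, value 43+22+29=94
- textile+blade+mask: length 10+2+5=17, value 43+22+22=87
- blade+coin tray+mask: length 2+6+5=13, value 22+29+22=73
Best: 94 score.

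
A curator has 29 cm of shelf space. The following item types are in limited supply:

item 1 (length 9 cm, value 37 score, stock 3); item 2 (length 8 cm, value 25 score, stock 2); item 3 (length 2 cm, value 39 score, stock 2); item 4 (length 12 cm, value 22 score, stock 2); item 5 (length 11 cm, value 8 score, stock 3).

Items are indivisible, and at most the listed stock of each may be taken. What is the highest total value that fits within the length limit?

Best selections within length 29 and stock limits:
- 1×item 1 + 2×item 2 + 2×item 3: length 29, value 165
- 2×item 1 + 2×item 3: length 22, value 152
- 3×item 1 + 1×item 3: length 29, value 150
- 1×item 1 + 1×item 2 + 2×item 3: length 21, value 140
Best: 165 score.

165 score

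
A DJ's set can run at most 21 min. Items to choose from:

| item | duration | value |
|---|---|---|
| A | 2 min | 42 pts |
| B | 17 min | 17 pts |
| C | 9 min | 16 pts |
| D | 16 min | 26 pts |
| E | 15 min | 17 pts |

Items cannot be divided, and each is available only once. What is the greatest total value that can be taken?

68 pts

Check high-value combinations within 21 min:
- A+D: duration 2+16=18, value 42+26=68
- A+E: duration 2+15=17, value 42+17=59
- A+B: duration 2+17=19, value 42+17=59
- A+C: duration 2+9=11, value 42+16=58
- A: duration 2, value 42
Best: 68 pts.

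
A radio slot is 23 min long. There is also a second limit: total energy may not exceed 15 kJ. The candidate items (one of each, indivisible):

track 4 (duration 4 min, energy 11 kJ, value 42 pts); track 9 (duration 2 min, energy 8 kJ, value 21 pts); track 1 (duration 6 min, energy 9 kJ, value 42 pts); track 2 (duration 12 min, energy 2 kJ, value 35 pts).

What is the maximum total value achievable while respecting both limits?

77 pts

Feasible sets respecting both limits:
- track 4+track 2: duration 16, energy 13, value 77
- track 1+track 2: duration 18, energy 11, value 77
- track 9+track 2: duration 14, energy 10, value 56
- track 4: duration 4, energy 11, value 42
Best: 77 pts.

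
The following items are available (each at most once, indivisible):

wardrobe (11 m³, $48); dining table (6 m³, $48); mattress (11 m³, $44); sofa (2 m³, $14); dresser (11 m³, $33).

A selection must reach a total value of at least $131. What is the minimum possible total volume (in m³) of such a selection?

Subsets with value ≥ 131, sorted by total volume:
- wardrobe+dining table+mattress: volume 28, value 140
- wardrobe+dining table+mattress+sofa: volume 30, value 154
- wardrobe+dining table+sofa+dresser: volume 30, value 143
Minimum volume: 28 m³.

28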